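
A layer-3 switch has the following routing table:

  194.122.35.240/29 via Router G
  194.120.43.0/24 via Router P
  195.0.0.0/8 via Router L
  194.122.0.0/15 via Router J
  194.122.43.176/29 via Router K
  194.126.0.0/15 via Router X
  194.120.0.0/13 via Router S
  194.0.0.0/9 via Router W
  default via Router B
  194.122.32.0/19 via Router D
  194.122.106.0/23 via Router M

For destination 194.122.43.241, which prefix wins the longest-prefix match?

Entries matching 194.122.43.241:
  0.0.0.0/0 (default, matches everything)
  194.0.0.0/9 (194.0.0.0 - 194.127.255.255)
  194.120.0.0/13 (194.120.0.0 - 194.127.255.255)
  194.122.0.0/15 (194.122.0.0 - 194.123.255.255)
  194.122.32.0/19 (194.122.32.0 - 194.122.63.255)
Most specific is 194.122.32.0/19.

194.122.32.0/19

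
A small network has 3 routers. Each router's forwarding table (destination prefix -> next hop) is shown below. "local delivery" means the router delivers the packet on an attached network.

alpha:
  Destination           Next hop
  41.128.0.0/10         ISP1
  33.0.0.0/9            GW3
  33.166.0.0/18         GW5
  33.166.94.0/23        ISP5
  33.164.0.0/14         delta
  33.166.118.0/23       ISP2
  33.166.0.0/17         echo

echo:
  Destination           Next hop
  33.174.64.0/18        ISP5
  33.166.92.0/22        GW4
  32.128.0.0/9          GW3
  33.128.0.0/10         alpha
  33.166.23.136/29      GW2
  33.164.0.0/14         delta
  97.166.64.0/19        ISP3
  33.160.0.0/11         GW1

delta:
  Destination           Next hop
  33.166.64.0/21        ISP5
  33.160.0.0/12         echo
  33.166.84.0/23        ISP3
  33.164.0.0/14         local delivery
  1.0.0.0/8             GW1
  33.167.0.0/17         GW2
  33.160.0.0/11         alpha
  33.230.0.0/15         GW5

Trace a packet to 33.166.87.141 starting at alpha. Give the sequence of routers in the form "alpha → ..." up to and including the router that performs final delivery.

At alpha: longest match for 33.166.87.141 is 33.166.0.0/17 -> echo
At echo: longest match for 33.166.87.141 is 33.164.0.0/14 -> delta
At delta: longest match for 33.166.87.141 is 33.164.0.0/14 -> local delivery

alpha → echo → delta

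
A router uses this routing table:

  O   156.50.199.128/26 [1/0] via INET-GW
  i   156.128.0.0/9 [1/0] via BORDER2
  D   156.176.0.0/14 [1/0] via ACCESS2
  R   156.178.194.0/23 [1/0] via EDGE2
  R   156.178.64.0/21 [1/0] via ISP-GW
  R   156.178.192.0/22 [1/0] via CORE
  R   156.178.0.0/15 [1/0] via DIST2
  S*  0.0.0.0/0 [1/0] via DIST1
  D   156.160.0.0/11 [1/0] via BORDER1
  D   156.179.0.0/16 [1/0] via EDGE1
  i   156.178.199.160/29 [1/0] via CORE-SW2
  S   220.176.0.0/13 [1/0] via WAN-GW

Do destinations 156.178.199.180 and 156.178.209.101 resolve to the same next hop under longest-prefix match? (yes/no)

yes

156.178.199.180: longest match 156.178.0.0/15 -> DIST2
156.178.209.101: longest match 156.178.0.0/15 -> DIST2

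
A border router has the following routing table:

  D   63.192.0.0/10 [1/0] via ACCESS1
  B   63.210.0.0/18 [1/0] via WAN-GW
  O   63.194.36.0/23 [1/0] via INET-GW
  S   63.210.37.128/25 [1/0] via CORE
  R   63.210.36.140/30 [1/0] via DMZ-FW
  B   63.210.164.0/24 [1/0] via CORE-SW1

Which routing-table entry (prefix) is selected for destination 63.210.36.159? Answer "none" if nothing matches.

Entries matching 63.210.36.159:
  63.192.0.0/10 (63.192.0.0 - 63.255.255.255)
  63.210.0.0/18 (63.210.0.0 - 63.210.63.255)
Most specific is 63.210.0.0/18.

63.210.0.0/18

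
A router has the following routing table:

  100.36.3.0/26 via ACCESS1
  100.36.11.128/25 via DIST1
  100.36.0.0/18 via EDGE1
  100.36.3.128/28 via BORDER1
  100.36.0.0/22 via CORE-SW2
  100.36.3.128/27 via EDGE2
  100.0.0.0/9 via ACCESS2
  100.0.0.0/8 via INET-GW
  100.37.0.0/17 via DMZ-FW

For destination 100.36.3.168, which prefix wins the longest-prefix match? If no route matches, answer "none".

Entries matching 100.36.3.168:
  100.0.0.0/8 (100.0.0.0 - 100.255.255.255)
  100.0.0.0/9 (100.0.0.0 - 100.127.255.255)
  100.36.0.0/18 (100.36.0.0 - 100.36.63.255)
  100.36.0.0/22 (100.36.0.0 - 100.36.3.255)
Most specific is 100.36.0.0/22.

100.36.0.0/22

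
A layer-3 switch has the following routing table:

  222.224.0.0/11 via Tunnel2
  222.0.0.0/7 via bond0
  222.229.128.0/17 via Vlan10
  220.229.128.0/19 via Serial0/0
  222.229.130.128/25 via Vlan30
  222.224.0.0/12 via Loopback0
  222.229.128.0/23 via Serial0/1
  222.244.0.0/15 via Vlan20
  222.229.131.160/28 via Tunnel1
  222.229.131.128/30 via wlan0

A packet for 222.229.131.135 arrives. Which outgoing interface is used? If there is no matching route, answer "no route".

Routes whose prefix contains 222.229.131.135:
  222.0.0.0/7 (222.0.0.0 - 223.255.255.255) -> bond0
  222.224.0.0/11 (222.224.0.0 - 222.255.255.255) -> Tunnel2
  222.224.0.0/12 (222.224.0.0 - 222.239.255.255) -> Loopback0
  222.229.128.0/17 (222.229.128.0 - 222.229.255.255) -> Vlan10
More-specific entries that do NOT match:
  222.229.131.128/30 (222.229.131.128 - 222.229.131.131) does not contain 222.229.131.135
  222.229.131.160/28 (222.229.131.160 - 222.229.131.175) does not contain 222.229.131.135
  222.229.130.128/25 (222.229.130.128 - 222.229.130.255) does not contain 222.229.131.135
  222.229.128.0/23 (222.229.128.0 - 222.229.129.255) does not contain 222.229.131.135
  220.229.128.0/19 (220.229.128.0 - 220.229.159.255) does not contain 222.229.131.135
Longest matching prefix is /17 -> interface Vlan10.

Vlan10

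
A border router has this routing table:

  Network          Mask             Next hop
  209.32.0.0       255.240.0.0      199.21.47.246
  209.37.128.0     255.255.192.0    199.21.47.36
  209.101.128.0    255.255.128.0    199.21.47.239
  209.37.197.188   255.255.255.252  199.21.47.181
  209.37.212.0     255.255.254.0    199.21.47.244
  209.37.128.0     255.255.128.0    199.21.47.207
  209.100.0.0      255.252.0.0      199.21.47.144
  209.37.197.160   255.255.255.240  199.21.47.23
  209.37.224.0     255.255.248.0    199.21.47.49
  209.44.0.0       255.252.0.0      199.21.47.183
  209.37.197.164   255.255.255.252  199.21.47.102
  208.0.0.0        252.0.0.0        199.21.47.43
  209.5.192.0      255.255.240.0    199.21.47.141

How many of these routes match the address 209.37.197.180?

3

Prefixes containing 209.37.197.180:
  208.0.0.0/6 (208.0.0.0 - 211.255.255.255)
  209.32.0.0/12 (209.32.0.0 - 209.47.255.255)
  209.37.128.0/17 (209.37.128.0 - 209.37.255.255)
Total matching entries: 3.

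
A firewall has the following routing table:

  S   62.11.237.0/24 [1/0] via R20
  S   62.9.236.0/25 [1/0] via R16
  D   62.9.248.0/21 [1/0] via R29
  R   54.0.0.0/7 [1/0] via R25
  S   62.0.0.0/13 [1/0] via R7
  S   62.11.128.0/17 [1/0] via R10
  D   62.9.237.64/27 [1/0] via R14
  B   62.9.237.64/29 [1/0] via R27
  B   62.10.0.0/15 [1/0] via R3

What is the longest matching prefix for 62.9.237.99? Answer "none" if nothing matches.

62.9.237.99 is outside every listed prefix and there is no default route.

none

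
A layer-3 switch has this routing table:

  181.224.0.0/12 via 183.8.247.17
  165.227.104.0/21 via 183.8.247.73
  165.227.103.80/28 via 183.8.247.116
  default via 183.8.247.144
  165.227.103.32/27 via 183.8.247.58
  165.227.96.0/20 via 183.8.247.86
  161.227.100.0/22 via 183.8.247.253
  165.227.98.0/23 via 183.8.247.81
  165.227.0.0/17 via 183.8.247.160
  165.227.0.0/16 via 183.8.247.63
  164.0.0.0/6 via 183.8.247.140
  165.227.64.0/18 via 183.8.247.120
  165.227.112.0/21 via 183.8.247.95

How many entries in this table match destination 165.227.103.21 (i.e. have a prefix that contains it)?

6

Prefixes containing 165.227.103.21:
  0.0.0.0/0 (default, matches everything)
  164.0.0.0/6 (164.0.0.0 - 167.255.255.255)
  165.227.0.0/16 (165.227.0.0 - 165.227.255.255)
  165.227.0.0/17 (165.227.0.0 - 165.227.127.255)
  165.227.64.0/18 (165.227.64.0 - 165.227.127.255)
  165.227.96.0/20 (165.227.96.0 - 165.227.111.255)
Total matching entries: 6.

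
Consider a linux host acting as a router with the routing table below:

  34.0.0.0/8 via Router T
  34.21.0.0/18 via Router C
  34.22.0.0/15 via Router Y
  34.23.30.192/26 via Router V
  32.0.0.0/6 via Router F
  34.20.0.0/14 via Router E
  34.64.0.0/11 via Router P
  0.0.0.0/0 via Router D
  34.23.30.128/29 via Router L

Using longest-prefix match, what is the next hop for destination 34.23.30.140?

Router Y

Routes whose prefix contains 34.23.30.140:
  0.0.0.0/0 (default, matches everything) -> Router D
  32.0.0.0/6 (32.0.0.0 - 35.255.255.255) -> Router F
  34.0.0.0/8 (34.0.0.0 - 34.255.255.255) -> Router T
  34.20.0.0/14 (34.20.0.0 - 34.23.255.255) -> Router E
  34.22.0.0/15 (34.22.0.0 - 34.23.255.255) -> Router Y
More-specific entries that do NOT match:
  34.23.30.128/29 (34.23.30.128 - 34.23.30.135) does not contain 34.23.30.140
  34.23.30.192/26 (34.23.30.192 - 34.23.30.255) does not contain 34.23.30.140
  34.21.0.0/18 (34.21.0.0 - 34.21.63.255) does not contain 34.23.30.140
Longest matching prefix is /15 -> next hop Router Y.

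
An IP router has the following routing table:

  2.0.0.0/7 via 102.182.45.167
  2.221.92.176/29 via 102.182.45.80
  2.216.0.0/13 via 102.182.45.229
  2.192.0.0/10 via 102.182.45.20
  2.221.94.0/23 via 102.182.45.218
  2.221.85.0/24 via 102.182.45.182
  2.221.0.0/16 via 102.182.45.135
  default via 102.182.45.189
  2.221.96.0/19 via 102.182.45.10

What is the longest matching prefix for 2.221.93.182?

2.221.0.0/16

Entries matching 2.221.93.182:
  0.0.0.0/0 (default, matches everything)
  2.0.0.0/7 (2.0.0.0 - 3.255.255.255)
  2.192.0.0/10 (2.192.0.0 - 2.255.255.255)
  2.216.0.0/13 (2.216.0.0 - 2.223.255.255)
  2.221.0.0/16 (2.221.0.0 - 2.221.255.255)
Most specific is 2.221.0.0/16.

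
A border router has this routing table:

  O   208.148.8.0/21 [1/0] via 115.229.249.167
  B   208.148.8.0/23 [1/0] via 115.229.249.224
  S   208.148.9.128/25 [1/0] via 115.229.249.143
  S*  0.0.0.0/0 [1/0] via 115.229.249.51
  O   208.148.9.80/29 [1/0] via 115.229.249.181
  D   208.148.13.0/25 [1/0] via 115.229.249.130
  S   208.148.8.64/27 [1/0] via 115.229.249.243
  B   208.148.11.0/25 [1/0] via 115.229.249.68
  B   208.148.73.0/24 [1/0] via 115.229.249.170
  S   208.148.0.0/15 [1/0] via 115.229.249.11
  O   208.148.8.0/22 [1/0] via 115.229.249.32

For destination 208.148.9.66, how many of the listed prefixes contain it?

Prefixes containing 208.148.9.66:
  0.0.0.0/0 (default, matches everything)
  208.148.0.0/15 (208.148.0.0 - 208.149.255.255)
  208.148.8.0/21 (208.148.8.0 - 208.148.15.255)
  208.148.8.0/22 (208.148.8.0 - 208.148.11.255)
  208.148.8.0/23 (208.148.8.0 - 208.148.9.255)
Total matching entries: 5.

5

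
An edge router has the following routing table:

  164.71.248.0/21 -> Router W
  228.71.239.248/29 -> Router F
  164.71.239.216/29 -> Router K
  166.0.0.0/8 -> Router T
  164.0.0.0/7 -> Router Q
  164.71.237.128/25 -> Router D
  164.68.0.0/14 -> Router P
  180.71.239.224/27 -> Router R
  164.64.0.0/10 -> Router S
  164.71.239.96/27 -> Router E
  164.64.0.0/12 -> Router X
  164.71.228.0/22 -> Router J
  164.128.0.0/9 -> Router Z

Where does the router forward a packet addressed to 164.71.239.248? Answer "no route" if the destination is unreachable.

Router P

Routes whose prefix contains 164.71.239.248:
  164.0.0.0/7 (164.0.0.0 - 165.255.255.255) -> Router Q
  164.64.0.0/10 (164.64.0.0 - 164.127.255.255) -> Router S
  164.64.0.0/12 (164.64.0.0 - 164.79.255.255) -> Router X
  164.68.0.0/14 (164.68.0.0 - 164.71.255.255) -> Router P
More-specific entries that do NOT match:
  228.71.239.248/29 (228.71.239.248 - 228.71.239.255) does not contain 164.71.239.248
  164.71.239.216/29 (164.71.239.216 - 164.71.239.223) does not contain 164.71.239.248
  180.71.239.224/27 (180.71.239.224 - 180.71.239.255) does not contain 164.71.239.248
  164.71.239.96/27 (164.71.239.96 - 164.71.239.127) does not contain 164.71.239.248
  164.71.237.128/25 (164.71.237.128 - 164.71.237.255) does not contain 164.71.239.248
  164.71.228.0/22 (164.71.228.0 - 164.71.231.255) does not contain 164.71.239.248
  164.71.248.0/21 (164.71.248.0 - 164.71.255.255) does not contain 164.71.239.248
Longest matching prefix is /14 -> next hop Router P.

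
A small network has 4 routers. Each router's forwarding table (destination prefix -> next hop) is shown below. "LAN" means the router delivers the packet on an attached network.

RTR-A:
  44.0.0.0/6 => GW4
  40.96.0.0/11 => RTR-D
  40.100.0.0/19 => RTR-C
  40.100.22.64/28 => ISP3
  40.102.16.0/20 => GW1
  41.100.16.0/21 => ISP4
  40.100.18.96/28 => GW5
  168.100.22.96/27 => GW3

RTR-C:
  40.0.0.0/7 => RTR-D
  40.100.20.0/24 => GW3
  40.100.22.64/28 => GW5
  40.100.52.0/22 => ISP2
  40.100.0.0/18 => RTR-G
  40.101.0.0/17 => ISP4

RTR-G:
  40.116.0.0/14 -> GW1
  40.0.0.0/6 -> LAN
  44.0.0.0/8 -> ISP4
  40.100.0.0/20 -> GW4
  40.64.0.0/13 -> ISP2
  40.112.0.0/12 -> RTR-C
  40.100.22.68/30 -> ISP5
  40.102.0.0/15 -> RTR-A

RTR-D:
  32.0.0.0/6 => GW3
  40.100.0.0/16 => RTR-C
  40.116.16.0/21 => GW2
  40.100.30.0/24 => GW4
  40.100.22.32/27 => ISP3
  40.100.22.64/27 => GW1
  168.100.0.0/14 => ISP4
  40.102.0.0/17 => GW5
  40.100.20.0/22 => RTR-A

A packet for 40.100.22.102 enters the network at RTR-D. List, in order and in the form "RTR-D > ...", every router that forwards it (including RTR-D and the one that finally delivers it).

RTR-D > RTR-A > RTR-C > RTR-G

At RTR-D: longest match for 40.100.22.102 is 40.100.20.0/22 -> RTR-A
At RTR-A: longest match for 40.100.22.102 is 40.100.0.0/19 -> RTR-C
At RTR-C: longest match for 40.100.22.102 is 40.100.0.0/18 -> RTR-G
At RTR-G: longest match for 40.100.22.102 is 40.0.0.0/6 -> LAN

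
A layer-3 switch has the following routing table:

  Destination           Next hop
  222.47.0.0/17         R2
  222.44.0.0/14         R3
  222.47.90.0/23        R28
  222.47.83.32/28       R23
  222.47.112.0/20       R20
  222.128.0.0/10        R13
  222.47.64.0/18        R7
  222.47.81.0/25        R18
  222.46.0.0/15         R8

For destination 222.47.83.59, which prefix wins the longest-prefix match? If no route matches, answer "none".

222.47.64.0/18

Entries matching 222.47.83.59:
  222.44.0.0/14 (222.44.0.0 - 222.47.255.255)
  222.46.0.0/15 (222.46.0.0 - 222.47.255.255)
  222.47.0.0/17 (222.47.0.0 - 222.47.127.255)
  222.47.64.0/18 (222.47.64.0 - 222.47.127.255)
Most specific is 222.47.64.0/18.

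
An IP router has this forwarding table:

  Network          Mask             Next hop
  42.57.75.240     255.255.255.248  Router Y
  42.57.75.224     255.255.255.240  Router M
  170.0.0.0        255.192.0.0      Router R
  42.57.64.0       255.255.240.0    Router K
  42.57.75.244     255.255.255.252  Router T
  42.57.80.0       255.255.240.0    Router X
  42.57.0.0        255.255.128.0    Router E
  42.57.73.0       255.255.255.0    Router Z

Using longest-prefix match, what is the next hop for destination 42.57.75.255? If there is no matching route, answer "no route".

Router K

Routes whose prefix contains 42.57.75.255:
  42.57.0.0/17 (42.57.0.0 - 42.57.127.255) -> Router E
  42.57.64.0/20 (42.57.64.0 - 42.57.79.255) -> Router K
More-specific entries that do NOT match:
  42.57.75.244/30 (42.57.75.244 - 42.57.75.247) does not contain 42.57.75.255
  42.57.75.240/29 (42.57.75.240 - 42.57.75.247) does not contain 42.57.75.255
  42.57.75.224/28 (42.57.75.224 - 42.57.75.239) does not contain 42.57.75.255
  42.57.73.0/24 (42.57.73.0 - 42.57.73.255) does not contain 42.57.75.255
Longest matching prefix is /20 -> next hop Router K.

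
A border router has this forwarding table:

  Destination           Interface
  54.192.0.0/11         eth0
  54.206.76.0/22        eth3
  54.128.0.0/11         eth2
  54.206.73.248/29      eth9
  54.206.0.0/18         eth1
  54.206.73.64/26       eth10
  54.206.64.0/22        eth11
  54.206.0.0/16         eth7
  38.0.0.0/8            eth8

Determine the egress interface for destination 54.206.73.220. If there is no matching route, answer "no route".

eth7

Routes whose prefix contains 54.206.73.220:
  54.192.0.0/11 (54.192.0.0 - 54.223.255.255) -> eth0
  54.206.0.0/16 (54.206.0.0 - 54.206.255.255) -> eth7
More-specific entries that do NOT match:
  54.206.73.248/29 (54.206.73.248 - 54.206.73.255) does not contain 54.206.73.220
  54.206.73.64/26 (54.206.73.64 - 54.206.73.127) does not contain 54.206.73.220
  54.206.76.0/22 (54.206.76.0 - 54.206.79.255) does not contain 54.206.73.220
  54.206.64.0/22 (54.206.64.0 - 54.206.67.255) does not contain 54.206.73.220
  54.206.0.0/18 (54.206.0.0 - 54.206.63.255) does not contain 54.206.73.220
Longest matching prefix is /16 -> interface eth7.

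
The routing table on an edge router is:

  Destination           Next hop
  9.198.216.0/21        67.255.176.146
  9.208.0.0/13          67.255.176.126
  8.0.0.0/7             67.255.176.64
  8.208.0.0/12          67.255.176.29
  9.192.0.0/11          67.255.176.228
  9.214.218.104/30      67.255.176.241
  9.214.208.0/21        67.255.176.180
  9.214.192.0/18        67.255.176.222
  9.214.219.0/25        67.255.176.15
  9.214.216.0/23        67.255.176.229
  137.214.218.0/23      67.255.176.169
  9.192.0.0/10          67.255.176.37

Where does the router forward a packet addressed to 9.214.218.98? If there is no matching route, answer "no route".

67.255.176.222

Routes whose prefix contains 9.214.218.98:
  8.0.0.0/7 (8.0.0.0 - 9.255.255.255) -> 67.255.176.64
  9.192.0.0/10 (9.192.0.0 - 9.255.255.255) -> 67.255.176.37
  9.192.0.0/11 (9.192.0.0 - 9.223.255.255) -> 67.255.176.228
  9.208.0.0/13 (9.208.0.0 - 9.215.255.255) -> 67.255.176.126
  9.214.192.0/18 (9.214.192.0 - 9.214.255.255) -> 67.255.176.222
More-specific entries that do NOT match:
  9.214.218.104/30 (9.214.218.104 - 9.214.218.107) does not contain 9.214.218.98
  9.214.219.0/25 (9.214.219.0 - 9.214.219.127) does not contain 9.214.218.98
  9.214.216.0/23 (9.214.216.0 - 9.214.217.255) does not contain 9.214.218.98
  137.214.218.0/23 (137.214.218.0 - 137.214.219.255) does not contain 9.214.218.98
  9.198.216.0/21 (9.198.216.0 - 9.198.223.255) does not contain 9.214.218.98
  9.214.208.0/21 (9.214.208.0 - 9.214.215.255) does not contain 9.214.218.98
Longest matching prefix is /18 -> next hop 67.255.176.222.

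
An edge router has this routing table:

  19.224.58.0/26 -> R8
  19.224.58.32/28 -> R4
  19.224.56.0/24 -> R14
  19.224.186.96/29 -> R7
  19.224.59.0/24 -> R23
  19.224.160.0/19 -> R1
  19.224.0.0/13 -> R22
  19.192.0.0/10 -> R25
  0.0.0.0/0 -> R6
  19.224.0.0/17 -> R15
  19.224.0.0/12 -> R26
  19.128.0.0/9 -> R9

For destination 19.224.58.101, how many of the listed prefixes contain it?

6

Prefixes containing 19.224.58.101:
  0.0.0.0/0 (default, matches everything)
  19.128.0.0/9 (19.128.0.0 - 19.255.255.255)
  19.192.0.0/10 (19.192.0.0 - 19.255.255.255)
  19.224.0.0/12 (19.224.0.0 - 19.239.255.255)
  19.224.0.0/13 (19.224.0.0 - 19.231.255.255)
  19.224.0.0/17 (19.224.0.0 - 19.224.127.255)
Total matching entries: 6.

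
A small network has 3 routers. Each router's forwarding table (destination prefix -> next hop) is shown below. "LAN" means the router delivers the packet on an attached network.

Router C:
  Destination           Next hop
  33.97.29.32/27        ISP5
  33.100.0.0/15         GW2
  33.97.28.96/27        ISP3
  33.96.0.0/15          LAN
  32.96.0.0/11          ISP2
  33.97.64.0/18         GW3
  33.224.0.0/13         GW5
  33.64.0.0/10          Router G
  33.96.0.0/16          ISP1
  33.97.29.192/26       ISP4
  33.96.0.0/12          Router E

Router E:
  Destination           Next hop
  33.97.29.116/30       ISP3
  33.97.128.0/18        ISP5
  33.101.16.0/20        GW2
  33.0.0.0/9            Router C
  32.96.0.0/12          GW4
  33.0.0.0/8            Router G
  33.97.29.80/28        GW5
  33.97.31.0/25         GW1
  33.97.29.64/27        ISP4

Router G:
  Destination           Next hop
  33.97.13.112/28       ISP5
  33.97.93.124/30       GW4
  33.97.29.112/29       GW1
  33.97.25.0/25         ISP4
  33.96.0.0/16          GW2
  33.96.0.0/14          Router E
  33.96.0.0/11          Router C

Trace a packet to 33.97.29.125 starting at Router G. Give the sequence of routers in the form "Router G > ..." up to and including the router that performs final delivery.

Router G > Router E > Router C

At Router G: longest match for 33.97.29.125 is 33.96.0.0/14 -> Router E
At Router E: longest match for 33.97.29.125 is 33.0.0.0/9 -> Router C
At Router C: longest match for 33.97.29.125 is 33.96.0.0/15 -> LAN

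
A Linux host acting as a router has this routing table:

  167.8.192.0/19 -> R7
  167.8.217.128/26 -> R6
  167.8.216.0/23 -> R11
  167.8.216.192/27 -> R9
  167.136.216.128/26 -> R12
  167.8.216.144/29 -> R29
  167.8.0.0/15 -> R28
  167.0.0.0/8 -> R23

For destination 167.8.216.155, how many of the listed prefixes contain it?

Prefixes containing 167.8.216.155:
  167.0.0.0/8 (167.0.0.0 - 167.255.255.255)
  167.8.0.0/15 (167.8.0.0 - 167.9.255.255)
  167.8.192.0/19 (167.8.192.0 - 167.8.223.255)
  167.8.216.0/23 (167.8.216.0 - 167.8.217.255)
Total matching entries: 4.

4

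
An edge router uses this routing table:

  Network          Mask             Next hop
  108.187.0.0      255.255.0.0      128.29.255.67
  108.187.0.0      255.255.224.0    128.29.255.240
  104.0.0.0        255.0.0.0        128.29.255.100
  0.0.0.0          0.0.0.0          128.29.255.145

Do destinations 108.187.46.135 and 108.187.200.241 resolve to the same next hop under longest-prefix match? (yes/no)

108.187.46.135: longest match 108.187.0.0/16 -> 128.29.255.67
108.187.200.241: longest match 108.187.0.0/16 -> 128.29.255.67

yes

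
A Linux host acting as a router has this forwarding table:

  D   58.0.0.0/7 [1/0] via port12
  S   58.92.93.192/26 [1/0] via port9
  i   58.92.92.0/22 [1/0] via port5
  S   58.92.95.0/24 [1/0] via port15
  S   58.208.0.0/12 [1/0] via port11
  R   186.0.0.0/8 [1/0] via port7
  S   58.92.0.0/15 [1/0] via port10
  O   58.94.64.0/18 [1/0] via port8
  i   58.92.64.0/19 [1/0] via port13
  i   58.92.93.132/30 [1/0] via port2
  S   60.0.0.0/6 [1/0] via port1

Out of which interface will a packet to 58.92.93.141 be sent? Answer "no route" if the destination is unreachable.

Routes whose prefix contains 58.92.93.141:
  58.0.0.0/7 (58.0.0.0 - 59.255.255.255) -> port12
  58.92.0.0/15 (58.92.0.0 - 58.93.255.255) -> port10
  58.92.64.0/19 (58.92.64.0 - 58.92.95.255) -> port13
  58.92.92.0/22 (58.92.92.0 - 58.92.95.255) -> port5
More-specific entries that do NOT match:
  58.92.93.132/30 (58.92.93.132 - 58.92.93.135) does not contain 58.92.93.141
  58.92.93.192/26 (58.92.93.192 - 58.92.93.255) does not contain 58.92.93.141
  58.92.95.0/24 (58.92.95.0 - 58.92.95.255) does not contain 58.92.93.141
Longest matching prefix is /22 -> interface port5.

port5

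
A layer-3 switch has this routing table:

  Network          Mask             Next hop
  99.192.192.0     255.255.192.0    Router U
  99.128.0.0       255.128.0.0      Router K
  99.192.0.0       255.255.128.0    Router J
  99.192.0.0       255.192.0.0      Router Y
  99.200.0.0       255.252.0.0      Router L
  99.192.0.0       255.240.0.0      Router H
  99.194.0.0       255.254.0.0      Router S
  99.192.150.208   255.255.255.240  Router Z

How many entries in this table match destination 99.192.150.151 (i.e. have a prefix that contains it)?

3

Prefixes containing 99.192.150.151:
  99.128.0.0/9 (99.128.0.0 - 99.255.255.255)
  99.192.0.0/10 (99.192.0.0 - 99.255.255.255)
  99.192.0.0/12 (99.192.0.0 - 99.207.255.255)
Total matching entries: 3.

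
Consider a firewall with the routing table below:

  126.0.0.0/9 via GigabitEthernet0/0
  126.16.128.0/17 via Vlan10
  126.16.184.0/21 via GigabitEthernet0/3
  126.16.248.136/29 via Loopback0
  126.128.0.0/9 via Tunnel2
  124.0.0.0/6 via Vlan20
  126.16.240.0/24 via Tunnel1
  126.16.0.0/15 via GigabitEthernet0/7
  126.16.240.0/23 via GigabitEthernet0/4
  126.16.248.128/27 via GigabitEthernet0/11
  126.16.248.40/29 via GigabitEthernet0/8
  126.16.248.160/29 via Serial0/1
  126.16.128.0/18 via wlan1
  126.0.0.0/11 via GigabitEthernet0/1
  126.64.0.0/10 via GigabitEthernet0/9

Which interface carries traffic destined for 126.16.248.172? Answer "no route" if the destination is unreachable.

Routes whose prefix contains 126.16.248.172:
  124.0.0.0/6 (124.0.0.0 - 127.255.255.255) -> Vlan20
  126.0.0.0/9 (126.0.0.0 - 126.127.255.255) -> GigabitEthernet0/0
  126.0.0.0/11 (126.0.0.0 - 126.31.255.255) -> GigabitEthernet0/1
  126.16.0.0/15 (126.16.0.0 - 126.17.255.255) -> GigabitEthernet0/7
  126.16.128.0/17 (126.16.128.0 - 126.16.255.255) -> Vlan10
More-specific entries that do NOT match:
  126.16.248.136/29 (126.16.248.136 - 126.16.248.143) does not contain 126.16.248.172
  126.16.248.40/29 (126.16.248.40 - 126.16.248.47) does not contain 126.16.248.172
  126.16.248.160/29 (126.16.248.160 - 126.16.248.167) does not contain 126.16.248.172
  126.16.248.128/27 (126.16.248.128 - 126.16.248.159) does not contain 126.16.248.172
  126.16.240.0/24 (126.16.240.0 - 126.16.240.255) does not contain 126.16.248.172
  126.16.240.0/23 (126.16.240.0 - 126.16.241.255) does not contain 126.16.248.172
  126.16.184.0/21 (126.16.184.0 - 126.16.191.255) does not contain 126.16.248.172
  126.16.128.0/18 (126.16.128.0 - 126.16.191.255) does not contain 126.16.248.172
Longest matching prefix is /17 -> interface Vlan10.

Vlan10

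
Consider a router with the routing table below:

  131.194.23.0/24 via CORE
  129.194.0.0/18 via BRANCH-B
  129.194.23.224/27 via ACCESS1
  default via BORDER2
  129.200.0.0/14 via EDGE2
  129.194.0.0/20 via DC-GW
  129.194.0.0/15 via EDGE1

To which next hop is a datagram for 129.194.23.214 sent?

BRANCH-B

Routes whose prefix contains 129.194.23.214:
  0.0.0.0/0 (default, matches everything) -> BORDER2
  129.194.0.0/15 (129.194.0.0 - 129.195.255.255) -> EDGE1
  129.194.0.0/18 (129.194.0.0 - 129.194.63.255) -> BRANCH-B
More-specific entries that do NOT match:
  129.194.23.224/27 (129.194.23.224 - 129.194.23.255) does not contain 129.194.23.214
  131.194.23.0/24 (131.194.23.0 - 131.194.23.255) does not contain 129.194.23.214
  129.194.0.0/20 (129.194.0.0 - 129.194.15.255) does not contain 129.194.23.214
Longest matching prefix is /18 -> next hop BRANCH-B.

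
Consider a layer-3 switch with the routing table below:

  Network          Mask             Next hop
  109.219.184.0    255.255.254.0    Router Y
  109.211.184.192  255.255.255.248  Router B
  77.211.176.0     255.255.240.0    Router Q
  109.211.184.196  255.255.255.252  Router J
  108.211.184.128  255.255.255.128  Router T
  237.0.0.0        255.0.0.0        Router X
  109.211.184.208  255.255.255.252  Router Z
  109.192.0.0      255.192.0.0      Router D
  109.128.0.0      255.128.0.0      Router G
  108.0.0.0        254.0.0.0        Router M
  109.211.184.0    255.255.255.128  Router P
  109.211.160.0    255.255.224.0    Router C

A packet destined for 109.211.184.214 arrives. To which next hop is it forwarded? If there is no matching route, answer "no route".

Router C

Routes whose prefix contains 109.211.184.214:
  108.0.0.0/7 (108.0.0.0 - 109.255.255.255) -> Router M
  109.128.0.0/9 (109.128.0.0 - 109.255.255.255) -> Router G
  109.192.0.0/10 (109.192.0.0 - 109.255.255.255) -> Router D
  109.211.160.0/19 (109.211.160.0 - 109.211.191.255) -> Router C
More-specific entries that do NOT match:
  109.211.184.196/30 (109.211.184.196 - 109.211.184.199) does not contain 109.211.184.214
  109.211.184.208/30 (109.211.184.208 - 109.211.184.211) does not contain 109.211.184.214
  109.211.184.192/29 (109.211.184.192 - 109.211.184.199) does not contain 109.211.184.214
  108.211.184.128/25 (108.211.184.128 - 108.211.184.255) does not contain 109.211.184.214
  109.211.184.0/25 (109.211.184.0 - 109.211.184.127) does not contain 109.211.184.214
  109.219.184.0/23 (109.219.184.0 - 109.219.185.255) does not contain 109.211.184.214
  77.211.176.0/20 (77.211.176.0 - 77.211.191.255) does not contain 109.211.184.214
Longest matching prefix is /19 -> next hop Router C.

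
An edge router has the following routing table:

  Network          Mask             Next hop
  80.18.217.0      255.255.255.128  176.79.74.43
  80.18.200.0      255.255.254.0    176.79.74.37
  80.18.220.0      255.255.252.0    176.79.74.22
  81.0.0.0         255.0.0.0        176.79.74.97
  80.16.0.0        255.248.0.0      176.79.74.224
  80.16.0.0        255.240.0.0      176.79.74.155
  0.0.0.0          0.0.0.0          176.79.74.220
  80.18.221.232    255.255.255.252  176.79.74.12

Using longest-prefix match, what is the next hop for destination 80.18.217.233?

Routes whose prefix contains 80.18.217.233:
  0.0.0.0/0 (default, matches everything) -> 176.79.74.220
  80.16.0.0/12 (80.16.0.0 - 80.31.255.255) -> 176.79.74.155
  80.16.0.0/13 (80.16.0.0 - 80.23.255.255) -> 176.79.74.224
More-specific entries that do NOT match:
  80.18.221.232/30 (80.18.221.232 - 80.18.221.235) does not contain 80.18.217.233
  80.18.217.0/25 (80.18.217.0 - 80.18.217.127) does not contain 80.18.217.233
  80.18.200.0/23 (80.18.200.0 - 80.18.201.255) does not contain 80.18.217.233
  80.18.220.0/22 (80.18.220.0 - 80.18.223.255) does not contain 80.18.217.233
Longest matching prefix is /13 -> next hop 176.79.74.224.

176.79.74.224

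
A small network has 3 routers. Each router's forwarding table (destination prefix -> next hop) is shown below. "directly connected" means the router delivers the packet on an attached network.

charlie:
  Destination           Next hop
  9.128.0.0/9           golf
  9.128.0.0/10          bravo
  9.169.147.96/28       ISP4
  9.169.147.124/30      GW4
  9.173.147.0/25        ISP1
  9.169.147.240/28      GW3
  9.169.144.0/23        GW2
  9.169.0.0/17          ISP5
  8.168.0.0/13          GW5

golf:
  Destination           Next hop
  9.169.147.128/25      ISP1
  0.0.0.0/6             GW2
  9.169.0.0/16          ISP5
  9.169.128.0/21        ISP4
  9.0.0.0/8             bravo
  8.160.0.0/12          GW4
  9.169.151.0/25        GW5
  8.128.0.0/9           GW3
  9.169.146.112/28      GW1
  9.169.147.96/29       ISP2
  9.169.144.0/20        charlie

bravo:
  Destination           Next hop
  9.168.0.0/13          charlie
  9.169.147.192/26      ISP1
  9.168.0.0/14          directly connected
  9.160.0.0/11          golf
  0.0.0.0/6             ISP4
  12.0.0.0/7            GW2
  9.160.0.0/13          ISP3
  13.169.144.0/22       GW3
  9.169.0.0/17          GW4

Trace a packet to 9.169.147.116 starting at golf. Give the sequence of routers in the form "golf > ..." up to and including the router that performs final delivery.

At golf: longest match for 9.169.147.116 is 9.169.144.0/20 -> charlie
At charlie: longest match for 9.169.147.116 is 9.128.0.0/10 -> bravo
At bravo: longest match for 9.169.147.116 is 9.168.0.0/14 -> directly connected

golf > charlie > bravo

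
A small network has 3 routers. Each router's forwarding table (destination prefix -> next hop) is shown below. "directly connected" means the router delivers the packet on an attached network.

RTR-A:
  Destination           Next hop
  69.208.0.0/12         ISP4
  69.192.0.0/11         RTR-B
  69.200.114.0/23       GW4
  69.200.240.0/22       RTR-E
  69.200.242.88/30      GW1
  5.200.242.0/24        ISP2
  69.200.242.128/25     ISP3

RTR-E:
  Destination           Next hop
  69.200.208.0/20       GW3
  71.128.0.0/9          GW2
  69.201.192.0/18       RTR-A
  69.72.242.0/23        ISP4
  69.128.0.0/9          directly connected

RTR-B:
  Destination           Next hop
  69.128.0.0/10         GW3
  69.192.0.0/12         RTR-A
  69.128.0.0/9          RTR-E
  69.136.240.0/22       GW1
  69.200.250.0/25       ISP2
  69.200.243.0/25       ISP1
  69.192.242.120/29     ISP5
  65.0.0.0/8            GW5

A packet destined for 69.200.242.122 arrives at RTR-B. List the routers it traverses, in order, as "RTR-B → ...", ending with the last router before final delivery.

At RTR-B: longest match for 69.200.242.122 is 69.192.0.0/12 -> RTR-A
At RTR-A: longest match for 69.200.242.122 is 69.200.240.0/22 -> RTR-E
At RTR-E: longest match for 69.200.242.122 is 69.128.0.0/9 -> directly connected

RTR-B → RTR-A → RTR-E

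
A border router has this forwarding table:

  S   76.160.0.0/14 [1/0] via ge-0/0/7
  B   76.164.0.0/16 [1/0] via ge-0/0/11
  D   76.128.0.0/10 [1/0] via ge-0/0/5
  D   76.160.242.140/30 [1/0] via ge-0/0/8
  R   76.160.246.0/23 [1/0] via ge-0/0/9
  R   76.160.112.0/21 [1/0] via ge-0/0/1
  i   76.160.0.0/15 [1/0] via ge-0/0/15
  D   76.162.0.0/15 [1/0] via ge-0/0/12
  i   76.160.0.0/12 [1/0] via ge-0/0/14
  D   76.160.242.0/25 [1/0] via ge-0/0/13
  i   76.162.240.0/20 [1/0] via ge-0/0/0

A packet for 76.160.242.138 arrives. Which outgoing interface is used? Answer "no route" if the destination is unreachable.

Routes whose prefix contains 76.160.242.138:
  76.128.0.0/10 (76.128.0.0 - 76.191.255.255) -> ge-0/0/5
  76.160.0.0/12 (76.160.0.0 - 76.175.255.255) -> ge-0/0/14
  76.160.0.0/14 (76.160.0.0 - 76.163.255.255) -> ge-0/0/7
  76.160.0.0/15 (76.160.0.0 - 76.161.255.255) -> ge-0/0/15
More-specific entries that do NOT match:
  76.160.242.140/30 (76.160.242.140 - 76.160.242.143) does not contain 76.160.242.138
  76.160.242.0/25 (76.160.242.0 - 76.160.242.127) does not contain 76.160.242.138
  76.160.246.0/23 (76.160.246.0 - 76.160.247.255) does not contain 76.160.242.138
  76.160.112.0/21 (76.160.112.0 - 76.160.119.255) does not contain 76.160.242.138
  76.162.240.0/20 (76.162.240.0 - 76.162.255.255) does not contain 76.160.242.138
  76.164.0.0/16 (76.164.0.0 - 76.164.255.255) does not contain 76.160.242.138
Longest matching prefix is /15 -> interface ge-0/0/15.

ge-0/0/15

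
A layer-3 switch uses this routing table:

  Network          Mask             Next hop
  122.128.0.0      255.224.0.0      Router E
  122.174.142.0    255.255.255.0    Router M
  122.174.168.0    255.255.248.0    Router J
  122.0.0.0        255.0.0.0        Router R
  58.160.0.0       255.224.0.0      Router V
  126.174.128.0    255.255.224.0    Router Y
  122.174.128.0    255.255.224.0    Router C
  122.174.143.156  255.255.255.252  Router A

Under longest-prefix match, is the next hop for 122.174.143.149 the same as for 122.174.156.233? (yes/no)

122.174.143.149: longest match 122.174.128.0/19 -> Router C
122.174.156.233: longest match 122.174.128.0/19 -> Router C

yes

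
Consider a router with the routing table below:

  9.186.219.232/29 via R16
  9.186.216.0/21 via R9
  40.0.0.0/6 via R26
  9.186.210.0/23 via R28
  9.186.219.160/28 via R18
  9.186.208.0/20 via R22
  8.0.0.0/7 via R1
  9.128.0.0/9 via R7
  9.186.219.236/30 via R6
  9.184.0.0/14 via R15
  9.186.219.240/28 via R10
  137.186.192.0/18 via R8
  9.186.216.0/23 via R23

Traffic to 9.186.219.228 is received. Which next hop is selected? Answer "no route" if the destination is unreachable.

Routes whose prefix contains 9.186.219.228:
  8.0.0.0/7 (8.0.0.0 - 9.255.255.255) -> R1
  9.128.0.0/9 (9.128.0.0 - 9.255.255.255) -> R7
  9.184.0.0/14 (9.184.0.0 - 9.187.255.255) -> R15
  9.186.208.0/20 (9.186.208.0 - 9.186.223.255) -> R22
  9.186.216.0/21 (9.186.216.0 - 9.186.223.255) -> R9
More-specific entries that do NOT match:
  9.186.219.236/30 (9.186.219.236 - 9.186.219.239) does not contain 9.186.219.228
  9.186.219.232/29 (9.186.219.232 - 9.186.219.239) does not contain 9.186.219.228
  9.186.219.160/28 (9.186.219.160 - 9.186.219.175) does not contain 9.186.219.228
  9.186.219.240/28 (9.186.219.240 - 9.186.219.255) does not contain 9.186.219.228
  9.186.210.0/23 (9.186.210.0 - 9.186.211.255) does not contain 9.186.219.228
  9.186.216.0/23 (9.186.216.0 - 9.186.217.255) does not contain 9.186.219.228
Longest matching prefix is /21 -> next hop R9.

R9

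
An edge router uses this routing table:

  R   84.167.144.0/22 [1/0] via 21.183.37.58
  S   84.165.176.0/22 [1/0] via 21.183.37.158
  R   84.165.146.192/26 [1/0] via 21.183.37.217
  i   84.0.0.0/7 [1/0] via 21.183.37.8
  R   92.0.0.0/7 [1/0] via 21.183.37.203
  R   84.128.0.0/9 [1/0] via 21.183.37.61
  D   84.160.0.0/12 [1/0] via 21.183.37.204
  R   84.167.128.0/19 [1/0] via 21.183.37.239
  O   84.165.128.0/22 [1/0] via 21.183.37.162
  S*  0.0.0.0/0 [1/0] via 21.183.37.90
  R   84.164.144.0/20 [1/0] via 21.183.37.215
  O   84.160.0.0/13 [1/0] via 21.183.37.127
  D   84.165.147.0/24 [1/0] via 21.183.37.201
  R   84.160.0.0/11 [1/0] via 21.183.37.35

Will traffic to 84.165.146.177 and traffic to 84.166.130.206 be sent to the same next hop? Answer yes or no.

yes

84.165.146.177: longest match 84.160.0.0/13 -> 21.183.37.127
84.166.130.206: longest match 84.160.0.0/13 -> 21.183.37.127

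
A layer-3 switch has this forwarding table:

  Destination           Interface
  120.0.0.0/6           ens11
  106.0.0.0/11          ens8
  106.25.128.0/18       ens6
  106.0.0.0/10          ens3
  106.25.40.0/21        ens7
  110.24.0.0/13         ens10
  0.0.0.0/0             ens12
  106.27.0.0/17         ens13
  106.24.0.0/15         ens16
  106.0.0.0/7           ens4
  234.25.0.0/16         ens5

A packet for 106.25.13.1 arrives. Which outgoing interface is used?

ens16

Routes whose prefix contains 106.25.13.1:
  0.0.0.0/0 (default, matches everything) -> ens12
  106.0.0.0/7 (106.0.0.0 - 107.255.255.255) -> ens4
  106.0.0.0/10 (106.0.0.0 - 106.63.255.255) -> ens3
  106.0.0.0/11 (106.0.0.0 - 106.31.255.255) -> ens8
  106.24.0.0/15 (106.24.0.0 - 106.25.255.255) -> ens16
More-specific entries that do NOT match:
  106.25.40.0/21 (106.25.40.0 - 106.25.47.255) does not contain 106.25.13.1
  106.25.128.0/18 (106.25.128.0 - 106.25.191.255) does not contain 106.25.13.1
  106.27.0.0/17 (106.27.0.0 - 106.27.127.255) does not contain 106.25.13.1
  234.25.0.0/16 (234.25.0.0 - 234.25.255.255) does not contain 106.25.13.1
Longest matching prefix is /15 -> interface ens16.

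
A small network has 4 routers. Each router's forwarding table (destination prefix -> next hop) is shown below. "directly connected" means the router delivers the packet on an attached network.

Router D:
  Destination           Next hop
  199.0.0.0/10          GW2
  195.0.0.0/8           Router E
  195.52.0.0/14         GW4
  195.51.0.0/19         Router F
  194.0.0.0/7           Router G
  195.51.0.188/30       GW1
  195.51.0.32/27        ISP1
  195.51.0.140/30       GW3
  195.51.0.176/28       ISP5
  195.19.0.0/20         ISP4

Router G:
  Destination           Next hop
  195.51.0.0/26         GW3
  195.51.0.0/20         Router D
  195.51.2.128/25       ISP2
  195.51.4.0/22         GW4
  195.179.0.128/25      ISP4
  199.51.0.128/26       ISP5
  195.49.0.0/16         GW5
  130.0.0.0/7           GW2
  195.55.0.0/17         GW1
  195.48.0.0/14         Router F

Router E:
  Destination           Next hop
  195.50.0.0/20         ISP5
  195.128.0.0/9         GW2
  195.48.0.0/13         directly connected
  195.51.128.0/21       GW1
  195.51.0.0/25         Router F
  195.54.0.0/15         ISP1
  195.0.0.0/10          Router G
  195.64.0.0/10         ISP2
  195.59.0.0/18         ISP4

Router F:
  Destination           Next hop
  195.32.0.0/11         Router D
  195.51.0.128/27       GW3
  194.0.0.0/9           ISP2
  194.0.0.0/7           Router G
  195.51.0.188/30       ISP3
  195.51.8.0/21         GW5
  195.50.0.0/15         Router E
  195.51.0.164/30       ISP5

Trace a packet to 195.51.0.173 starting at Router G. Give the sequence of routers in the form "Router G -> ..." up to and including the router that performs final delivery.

Router G -> Router D -> Router F -> Router E

At Router G: longest match for 195.51.0.173 is 195.51.0.0/20 -> Router D
At Router D: longest match for 195.51.0.173 is 195.51.0.0/19 -> Router F
At Router F: longest match for 195.51.0.173 is 195.50.0.0/15 -> Router E
At Router E: longest match for 195.51.0.173 is 195.48.0.0/13 -> directly connected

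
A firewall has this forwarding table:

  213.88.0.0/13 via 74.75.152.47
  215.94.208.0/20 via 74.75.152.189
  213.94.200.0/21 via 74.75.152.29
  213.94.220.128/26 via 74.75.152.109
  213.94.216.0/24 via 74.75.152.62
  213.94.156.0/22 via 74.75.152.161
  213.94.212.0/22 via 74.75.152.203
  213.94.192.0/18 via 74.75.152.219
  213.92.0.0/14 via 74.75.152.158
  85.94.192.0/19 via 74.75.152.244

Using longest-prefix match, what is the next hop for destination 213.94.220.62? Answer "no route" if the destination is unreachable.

74.75.152.219

Routes whose prefix contains 213.94.220.62:
  213.88.0.0/13 (213.88.0.0 - 213.95.255.255) -> 74.75.152.47
  213.92.0.0/14 (213.92.0.0 - 213.95.255.255) -> 74.75.152.158
  213.94.192.0/18 (213.94.192.0 - 213.94.255.255) -> 74.75.152.219
More-specific entries that do NOT match:
  213.94.220.128/26 (213.94.220.128 - 213.94.220.191) does not contain 213.94.220.62
  213.94.216.0/24 (213.94.216.0 - 213.94.216.255) does not contain 213.94.220.62
  213.94.156.0/22 (213.94.156.0 - 213.94.159.255) does not contain 213.94.220.62
  213.94.212.0/22 (213.94.212.0 - 213.94.215.255) does not contain 213.94.220.62
  213.94.200.0/21 (213.94.200.0 - 213.94.207.255) does not contain 213.94.220.62
  215.94.208.0/20 (215.94.208.0 - 215.94.223.255) does not contain 213.94.220.62
  85.94.192.0/19 (85.94.192.0 - 85.94.223.255) does not contain 213.94.220.62
Longest matching prefix is /18 -> next hop 74.75.152.219.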